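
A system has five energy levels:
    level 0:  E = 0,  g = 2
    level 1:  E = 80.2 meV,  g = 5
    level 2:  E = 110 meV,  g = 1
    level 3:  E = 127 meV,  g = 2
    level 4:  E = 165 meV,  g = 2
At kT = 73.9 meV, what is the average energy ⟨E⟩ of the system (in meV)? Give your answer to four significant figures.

Eᵢ/kT = 0, 1.08525, 1.48850, 1.71854, 2.23275.
Z = Σ gᵢe^(−Eᵢ/kT) = 2·e^(−0) + 5·e^(−1.08525) + 1·e^(−1.48850) + 2·e^(−1.71854) + 2·e^(−2.23275) = 2.00000 + 1.68909 + 0.225711 + 0.358656 + 0.214466 = 4.48792.
⟨E⟩ = Σ Eᵢ gᵢe^(−Eᵢ/kT) / Z = (0·2.00000 + 80.2·1.68909 + 110·0.225711 + 127·0.358656 + 165·0.214466) / 4.48792 = 53.75 meV.

53.75 meV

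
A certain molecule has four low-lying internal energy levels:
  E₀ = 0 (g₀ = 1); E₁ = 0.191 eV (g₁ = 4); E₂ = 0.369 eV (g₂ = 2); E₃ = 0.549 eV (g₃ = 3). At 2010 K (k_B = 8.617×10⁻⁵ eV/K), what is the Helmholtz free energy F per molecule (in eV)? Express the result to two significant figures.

-0.17 eV

k_BT = 8.617×10⁻⁵ × 2010 K = 0.1732 eV.
Eᵢ/kT = 0, 1.103, 2.130, 3.170.
Z = Σ gᵢe^(−Eᵢ/kT) = 1·e^(−0) + 4·e^(−1.103) + 2·e^(−2.130) + 3·e^(−3.170) = 1.000 + 1.327 + 0.2377 + 0.1260 = 2.691.
F = −kT ln Z = −0.1732 × ln(2.691) = −0.1732 × 0.9899 = -0.17 eV.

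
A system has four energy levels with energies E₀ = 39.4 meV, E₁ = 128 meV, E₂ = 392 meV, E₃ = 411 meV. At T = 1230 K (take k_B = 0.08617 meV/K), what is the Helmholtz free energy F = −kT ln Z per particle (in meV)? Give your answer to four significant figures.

-3.532 meV

k_BT = 0.08617 × 1230 K = 105.989 meV.
Eᵢ/kT = 0.371737, 1.20767, 3.69850, 3.87776.
Z = Σ e^(−Eᵢ/kT) = e^(−0.371737) + e^(−1.20767) + e^(−3.69850) + e^(−3.87776) = 0.689536 + 0.298893 + 0.0247606 + 0.0206971 = 1.03389.
F = −kT ln Z = −105.989 × ln(1.03389) = −105.989 × 0.0333284 = -3.532 meV.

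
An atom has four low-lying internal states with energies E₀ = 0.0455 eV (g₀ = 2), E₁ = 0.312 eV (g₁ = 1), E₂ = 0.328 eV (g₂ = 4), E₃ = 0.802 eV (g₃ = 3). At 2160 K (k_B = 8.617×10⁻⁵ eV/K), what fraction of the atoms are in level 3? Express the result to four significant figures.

k_BT = 8.617×10⁻⁵ × 2160 K = 0.186127 eV.
Eᵢ/kT = 0.244457, 1.67627, 1.76224, 4.30889.
Z = Σ gᵢe^(−Eᵢ/kT) = 2·e^(−0.244457) + 1·e^(−1.67627) + 4·e^(−1.76224) + 3·e^(−4.30889) = 1.56626 + 0.187070 + 0.686640 + 0.0403454 = 2.48032.
P₃ = g₃ e^(−E₃/kT) / Z = 0.0403454/2.48032 = 0.01627.

0.01627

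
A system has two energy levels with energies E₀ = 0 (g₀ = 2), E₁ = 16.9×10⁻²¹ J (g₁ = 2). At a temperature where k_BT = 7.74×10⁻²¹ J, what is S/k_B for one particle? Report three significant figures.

1.02

Eᵢ/kT = 0, 2.1835.
Z = Σ gᵢe^(−Eᵢ/kT) = 2·e^(−0) + 2·e^(−2.1835) = 2.0000 + 0.22529 = 2.2253.
⟨E⟩ = Σ EᵢPᵢ = 1.7110 ×10⁻²¹ J.
S/k_B = ln Z + ⟨E⟩/kT = ln(2.2253) + 1.7110/7.74 = 0.79989 + 0.22106 = 1.02.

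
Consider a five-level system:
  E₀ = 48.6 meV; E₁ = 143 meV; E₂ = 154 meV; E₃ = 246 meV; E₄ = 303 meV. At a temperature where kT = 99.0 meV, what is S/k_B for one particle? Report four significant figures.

1.283

Eᵢ/kT = 0.490909, 1.44444, 1.55556, 2.48485, 3.06061.
Z = Σ e^(−Eᵢ/kT) = e^(−0.490909) + e^(−1.44444) + e^(−1.55556) + e^(−2.48485) + e^(−3.06061) = 0.612070 + 0.235878 + 0.211071 + 0.0833381 + 0.0468591 = 1.18922.
⟨E⟩ = Σ EᵢPᵢ = 109.888 meV.
S/k_B = ln Z + ⟨E⟩/kT = ln(1.18922) + 109.888/99.0 = 0.173298 + 1.10998 = 1.283.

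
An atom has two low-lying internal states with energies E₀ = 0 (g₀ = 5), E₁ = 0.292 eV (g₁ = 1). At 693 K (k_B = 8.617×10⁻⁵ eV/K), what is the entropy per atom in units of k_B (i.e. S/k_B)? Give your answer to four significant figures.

k_BT = 8.617×10⁻⁵ × 693 K = 0.0597158 eV.
Eᵢ/kT = 0, 4.88983.
Z = Σ gᵢe^(−Eᵢ/kT) = 5·e^(−0) + 1·e^(−4.88983) = 5.00000 + 0.00752270 = 5.00752.
⟨E⟩ = Σ EᵢPᵢ = 0.000438666 eV.
S/k_B = ln Z + ⟨E⟩/kT = ln(5.00752) + 0.000438666/0.0597158 = 1.61094 + 0.00734590 = 1.618.

1.618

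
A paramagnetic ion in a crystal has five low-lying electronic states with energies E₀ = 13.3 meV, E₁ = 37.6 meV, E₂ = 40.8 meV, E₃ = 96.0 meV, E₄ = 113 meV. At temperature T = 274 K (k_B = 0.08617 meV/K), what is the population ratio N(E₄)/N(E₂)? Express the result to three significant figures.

k_BT = 0.08617 × 274 K = 23.611 meV.
n₄/n₂ = exp[−(E₄−E₂)/kT] = exp(−(72.2 meV)/(23.611 meV)) = exp(-3.0579) = 0.0470.

0.0470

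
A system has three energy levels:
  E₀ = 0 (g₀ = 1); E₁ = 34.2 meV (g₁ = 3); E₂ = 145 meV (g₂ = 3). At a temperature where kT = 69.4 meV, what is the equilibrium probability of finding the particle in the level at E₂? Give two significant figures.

Eᵢ/kT = 0, 0.4928, 2.089.
Z = Σ gᵢe^(−Eᵢ/kT) = 1·e^(−0) + 3·e^(−0.4928) + 3·e^(−2.089) = 1.000 + 1.833 + 0.3714 = 3.204.
P₂ = g₂ e^(−E₂/kT) / Z = 0.3714/3.204 = 0.12.

0.12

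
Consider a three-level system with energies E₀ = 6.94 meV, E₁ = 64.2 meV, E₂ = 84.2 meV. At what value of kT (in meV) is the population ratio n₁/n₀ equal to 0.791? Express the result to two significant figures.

n₁/n₀ = exp[−(E₁−E₀)/kT] = 0.791.
⇒ (E₁−E₀)/kT = ln(1/0.791) = ln(1.264) = 0.2343.
kT = 57.26 meV / 0.2343 = 240 meV.

240 meV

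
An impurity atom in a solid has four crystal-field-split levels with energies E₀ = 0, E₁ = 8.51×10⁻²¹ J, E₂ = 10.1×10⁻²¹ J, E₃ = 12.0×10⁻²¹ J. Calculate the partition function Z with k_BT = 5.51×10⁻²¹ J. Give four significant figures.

Eᵢ/kT = 0, 1.54446, 1.83303, 2.17786.
Z = Σ e^(−Eᵢ/kT) = e^(−0) + e^(−1.54446) + e^(−1.83303) + e^(−2.17786) = 1.00000 + 0.213427 + 0.159928 + 0.113284 = 1.48664.

Z = 1.487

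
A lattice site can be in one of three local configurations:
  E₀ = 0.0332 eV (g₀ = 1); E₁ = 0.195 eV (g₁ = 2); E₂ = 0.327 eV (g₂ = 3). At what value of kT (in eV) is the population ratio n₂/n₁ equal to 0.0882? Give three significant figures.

n₂/n₁ = (g₂/g₁) exp[−(E₂−E₁)/kT] = 0.0882.
⇒ (E₂−E₁)/kT = ln((3/2)/0.0882) = ln(17.007) = 2.8336.
kT = 0.132 eV / 2.8336 = 0.0466 eV.

0.0466 eV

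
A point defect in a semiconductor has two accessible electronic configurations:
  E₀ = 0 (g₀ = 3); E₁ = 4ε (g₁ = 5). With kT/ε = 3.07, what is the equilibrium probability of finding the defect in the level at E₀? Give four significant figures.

Eᵢ/kT = 0, 1.30293.
Z = Σ gᵢe^(−Eᵢ/kT) = 3·e^(−0) + 5·e^(−1.30293) = 3.00000 + 1.35867 = 4.35867.
P₀ = g₀ e^(−E₀/kT) / Z = 3.00000/4.35867 = 0.6883.

0.6883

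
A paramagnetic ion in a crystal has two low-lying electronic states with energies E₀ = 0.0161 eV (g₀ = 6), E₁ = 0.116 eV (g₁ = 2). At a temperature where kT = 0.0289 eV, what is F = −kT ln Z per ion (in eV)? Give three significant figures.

Eᵢ/kT = 0.55709, 4.0138.
Z = Σ gᵢe^(−Eᵢ/kT) = 6·e^(−0.55709) + 2·e^(−4.0138) = 3.4372 + 0.036129 = 3.4733.
F = −kT ln Z = −0.0289 × ln(3.4733) = −0.0289 × 1.2451 = -0.0360 eV.

-0.0360 eV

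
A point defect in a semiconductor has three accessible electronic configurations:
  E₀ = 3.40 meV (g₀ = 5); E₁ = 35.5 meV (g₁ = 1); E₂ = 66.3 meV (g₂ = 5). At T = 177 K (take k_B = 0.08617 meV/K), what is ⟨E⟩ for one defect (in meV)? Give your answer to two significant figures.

k_BT = 0.08617 × 177 K = 15.25 meV.
Eᵢ/kT = 0.2230, 2.328, 4.348.
Z = Σ gᵢe^(−Eᵢ/kT) = 5·e^(−0.2230) + 1·e^(−2.328) + 5·e^(−4.348) = 4.001 + 0.09749 + 0.06466 = 4.163.
⟨E⟩ = Σ Eᵢ gᵢe^(−Eᵢ/kT) / Z = (3.40·4.001 + 35.5·0.09749 + 66.3·0.06466) / 4.163 = 5.1 meV.

5.1 meV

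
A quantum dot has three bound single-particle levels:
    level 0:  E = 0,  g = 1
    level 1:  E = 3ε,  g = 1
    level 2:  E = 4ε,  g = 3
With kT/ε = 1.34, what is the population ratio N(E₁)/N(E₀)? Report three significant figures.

0.107

n₁/n₀ = (g₁/g₀) exp[−(E₁−E₀)/kT] = (1/1) × exp(−(3ε)/(1.34ε)) = (1/1) × exp(-2.2388) = 0.107.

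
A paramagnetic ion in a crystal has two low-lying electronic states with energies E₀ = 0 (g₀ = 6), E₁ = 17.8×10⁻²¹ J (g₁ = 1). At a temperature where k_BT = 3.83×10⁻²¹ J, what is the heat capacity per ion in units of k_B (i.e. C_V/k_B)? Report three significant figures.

Eᵢ/kT = 0, 4.6475.
Z = Σ gᵢe^(−Eᵢ/kT) = 6·e^(−0) + 1·e^(−4.6475) = 6.0000 + 0.0095855 = 6.0096.
⟨E⟩ = 0.028392, ⟨E²⟩ = 0.50537.
C_V/k_B = (⟨E²⟩ − ⟨E⟩²)/(kT)² = (0.50537 − 0.00080611)/14.669 = 0.0344.

0.0344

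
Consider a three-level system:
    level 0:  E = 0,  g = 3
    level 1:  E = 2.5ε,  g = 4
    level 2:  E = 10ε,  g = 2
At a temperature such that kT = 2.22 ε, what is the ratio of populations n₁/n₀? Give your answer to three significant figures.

0.432

n₁/n₀ = (g₁/g₀) exp[−(E₁−E₀)/kT] = (4/3) × exp(−(2.5ε)/(2.22ε)) = (4/3) × exp(-1.1261) = 0.432.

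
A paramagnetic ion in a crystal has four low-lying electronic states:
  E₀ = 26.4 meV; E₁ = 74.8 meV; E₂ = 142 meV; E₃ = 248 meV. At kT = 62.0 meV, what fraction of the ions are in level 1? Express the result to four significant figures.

0.2791

Eᵢ/kT = 0.425806, 1.20645, 2.29032, 4.00000.
Z = Σ e^(−Eᵢ/kT) = e^(−0.425806) + e^(−1.20645) + e^(−2.29032) + e^(−4.00000) = 0.653243 + 0.299258 + 0.101234 + 0.0183156 = 1.07205.
P₁ = e^(−E₁/kT) / Z = 0.299258/1.07205 = 0.2791.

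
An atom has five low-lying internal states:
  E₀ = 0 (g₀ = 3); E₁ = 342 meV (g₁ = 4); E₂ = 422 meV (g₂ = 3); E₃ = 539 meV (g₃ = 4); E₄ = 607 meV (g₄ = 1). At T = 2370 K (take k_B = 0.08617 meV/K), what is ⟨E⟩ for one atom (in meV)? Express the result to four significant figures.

134.7 meV

k_BT = 0.08617 × 2370 K = 204.223 meV.
Eᵢ/kT = 0, 1.67464, 2.06637, 2.63927, 2.97224.
Z = Σ gᵢe^(−Eᵢ/kT) = 3·e^(−0) + 4·e^(−1.67464) + 3·e^(−2.06637) + 4·e^(−2.63927) + 1·e^(−2.97224) = 3.00000 + 0.749502 + 0.379934 + 0.285654 + 0.0511885 = 4.46628.
⟨E⟩ = Σ Eᵢ gᵢe^(−Eᵢ/kT) / Z = (0·3.00000 + 342·0.749502 + 422·0.379934 + 539·0.285654 + 607·0.0511885) / 4.46628 = 134.7 meV.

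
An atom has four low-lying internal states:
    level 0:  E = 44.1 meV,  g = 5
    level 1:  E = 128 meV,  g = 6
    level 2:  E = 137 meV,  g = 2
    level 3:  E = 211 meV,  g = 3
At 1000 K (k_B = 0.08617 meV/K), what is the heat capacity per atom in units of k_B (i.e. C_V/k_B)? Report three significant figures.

k_BT = 0.08617 × 1000 K = 86.170 meV.
Eᵢ/kT = 0.51178, 1.4854, 1.5899, 2.4486.
Z = Σ gᵢe^(−Eᵢ/kT) = 5·e^(−0.51178) + 6·e^(−1.4854) + 2·e^(−1.5899) + 3·e^(−2.4486) = 2.9971 + 1.3585 + 0.40789 + 0.25924 = 5.0227.
⟨E⟩ = 82.952 meV, ⟨E²⟩ = 9414.0 meV².
C_V/k_B = (⟨E²⟩ − ⟨E⟩²)/(kT)² = (9414.0 − 6881.0)/7425.3 = 0.341.

0.341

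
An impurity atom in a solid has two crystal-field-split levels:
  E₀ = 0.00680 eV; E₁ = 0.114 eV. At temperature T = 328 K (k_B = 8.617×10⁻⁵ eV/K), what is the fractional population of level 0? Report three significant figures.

0.978

k_BT = 8.617×10⁻⁵ × 328 K = 0.028264 eV.
Eᵢ/kT = 0.24059, 4.0334.
Z = Σ e^(−Eᵢ/kT) = e^(−0.24059) + e^(−4.0334) = 0.78616 + 0.017714 = 0.80387.
P₀ = e^(−E₀/kT) / Z = 0.78616/0.80387 = 0.978.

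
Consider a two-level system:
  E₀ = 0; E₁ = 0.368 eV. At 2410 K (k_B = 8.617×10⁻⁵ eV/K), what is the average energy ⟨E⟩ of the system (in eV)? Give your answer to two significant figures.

k_BT = 8.617×10⁻⁵ × 2410 K = 0.2077 eV.
Eᵢ/kT = 0, 1.772.
Z = Σ e^(−Eᵢ/kT) = e^(−0) + e^(−1.772) = 1.000 + 0.1700 = 1.170.
⟨E⟩ = Σ Eᵢ e^(−Eᵢ/kT) / Z = (0·1.000 + 0.368·0.1700) / 1.170 = 0.053 eV.

0.053 eV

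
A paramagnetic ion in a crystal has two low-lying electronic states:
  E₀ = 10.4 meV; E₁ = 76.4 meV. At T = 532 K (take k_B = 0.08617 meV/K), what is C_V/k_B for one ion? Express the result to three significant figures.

k_BT = 0.08617 × 532 K = 45.842 meV.
Eᵢ/kT = 0.22687, 1.6666.
Z = Σ e^(−Eᵢ/kT) = e^(−0.22687) + e^(−1.6666) = 0.79702 + 0.18889 = 0.98591.
⟨E⟩ = 23.045 meV, ⟨E²⟩ = 1205.7 meV².
C_V/k_B = (⟨E²⟩ − ⟨E⟩²)/(kT)² = (1205.7 − 531.07)/2101.5 = 0.321.

0.321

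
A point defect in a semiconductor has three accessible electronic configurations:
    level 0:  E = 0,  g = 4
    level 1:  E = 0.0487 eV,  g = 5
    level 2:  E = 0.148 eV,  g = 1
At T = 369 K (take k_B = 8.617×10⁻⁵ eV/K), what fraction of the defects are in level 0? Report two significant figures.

0.79

k_BT = 8.617×10⁻⁵ × 369 K = 0.03180 eV.
Eᵢ/kT = 0, 1.531, 4.654.
Z = Σ gᵢe^(−Eᵢ/kT) = 4·e^(−0) + 5·e^(−1.531) + 1·e^(−4.654) = 4.000 + 1.082 + 0.009523 = 5.092.
P₀ = g₀ e^(−E₀/kT) / Z = 4.000/5.092 = 0.79.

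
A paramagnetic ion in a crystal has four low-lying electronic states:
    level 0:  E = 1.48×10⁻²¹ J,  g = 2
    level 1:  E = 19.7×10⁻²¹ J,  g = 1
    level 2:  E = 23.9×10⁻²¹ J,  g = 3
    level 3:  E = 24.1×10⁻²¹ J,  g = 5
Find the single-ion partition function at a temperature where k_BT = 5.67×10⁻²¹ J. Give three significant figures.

Z = 1.69

Eᵢ/kT = 0.26102, 3.4744, 4.2152, 4.2504.
Z = Σ gᵢe^(−Eᵢ/kT) = 2·e^(−0.26102) + 1·e^(−3.4744) + 3·e^(−4.2152) + 5·e^(−4.2504) = 1.5405 + 0.030980 + 0.044308 + 0.071293 = 1.6871.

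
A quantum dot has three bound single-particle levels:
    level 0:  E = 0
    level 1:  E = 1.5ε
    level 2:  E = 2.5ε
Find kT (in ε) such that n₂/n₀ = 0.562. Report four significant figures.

4.338 ε

n₂/n₀ = exp[−(E₂−E₀)/kT] = 0.562.
⇒ (E₂−E₀)/kT = ln(1/0.562) = ln(1.77936) = 0.576254.
kT = 2.5ε / 0.576254 = 4.338 ε.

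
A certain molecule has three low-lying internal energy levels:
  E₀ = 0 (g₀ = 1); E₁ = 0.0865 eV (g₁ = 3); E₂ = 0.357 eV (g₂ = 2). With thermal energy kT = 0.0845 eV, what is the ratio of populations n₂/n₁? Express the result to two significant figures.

0.027

n₂/n₁ = (g₂/g₁) exp[−(E₂−E₁)/kT] = (2/3) × exp(−(0.2705 eV)/(0.0845 eV)) = (2/3) × exp(-3.201) = 0.027.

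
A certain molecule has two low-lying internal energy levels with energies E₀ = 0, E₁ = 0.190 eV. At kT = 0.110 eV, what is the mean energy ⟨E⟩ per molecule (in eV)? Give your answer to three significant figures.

Eᵢ/kT = 0, 1.7273.
Z = Σ e^(−Eᵢ/kT) = e^(−0) + e^(−1.7273) = 1.0000 + 0.17776 = 1.1778.
⟨E⟩ = Σ Eᵢ e^(−Eᵢ/kT) / Z = (0·1.0000 + 0.190·0.17776) / 1.1778 = 0.0287 eV.

0.0287 eV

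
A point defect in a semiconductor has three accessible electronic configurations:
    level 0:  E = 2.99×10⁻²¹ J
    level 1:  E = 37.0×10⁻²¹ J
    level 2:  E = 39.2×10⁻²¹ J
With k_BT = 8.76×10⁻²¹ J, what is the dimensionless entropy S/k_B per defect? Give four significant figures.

0.1770

Eᵢ/kT = 0.341324, 4.22374, 4.47489.
Z = Σ e^(−Eᵢ/kT) = e^(−0.341324) + e^(−4.22374) + e^(−4.47489) = 0.710829 + 0.0146438 + 0.0113915 = 0.736864.
⟨E⟩ = Σ EᵢPᵢ = 4.22567 ×10⁻²¹ J.
S/k_B = ln Z + ⟨E⟩/kT = ln(0.736864) + 4.22567/8.76 = -0.305352 + 0.482382 = 0.1770.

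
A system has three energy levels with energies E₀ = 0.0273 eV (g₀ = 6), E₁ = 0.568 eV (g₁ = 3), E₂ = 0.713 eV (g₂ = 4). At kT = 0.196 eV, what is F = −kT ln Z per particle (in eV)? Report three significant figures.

-0.334 eV

Eᵢ/kT = 0.13929, 2.8980, 3.6378.
Z = Σ gᵢe^(−Eᵢ/kT) = 6·e^(−0.13929) + 3·e^(−2.8980) + 4·e^(−3.6378) = 5.2199 + 0.16540 + 0.10524 = 5.4905.
F = −kT ln Z = −0.196 × ln(5.4905) = −0.196 × 1.7030 = -0.334 eV.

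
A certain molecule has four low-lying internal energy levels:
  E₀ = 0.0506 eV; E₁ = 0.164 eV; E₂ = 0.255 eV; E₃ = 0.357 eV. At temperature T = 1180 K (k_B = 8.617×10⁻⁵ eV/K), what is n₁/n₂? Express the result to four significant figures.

2.447

k_BT = 8.617×10⁻⁵ × 1180 K = 0.101681 eV.
n₁/n₂ = exp[−(E₁−E₂)/kT] = exp(−(-0.091 eV)/(0.101681 eV)) = exp(0.894956) = 2.447.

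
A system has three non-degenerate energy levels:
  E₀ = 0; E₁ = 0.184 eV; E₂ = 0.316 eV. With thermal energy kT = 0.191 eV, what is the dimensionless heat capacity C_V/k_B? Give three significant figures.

0.369

Eᵢ/kT = 0, 0.96335, 1.6545.
Z = Σ e^(−Eᵢ/kT) = e^(−0) + e^(−0.96335) + e^(−1.6545) = 1.0000 + 0.38161 + 0.19119 = 1.5728.
⟨E⟩ = 0.083057 eV, ⟨E²⟩ = 0.020353 eV².
C_V/k_B = (⟨E²⟩ − ⟨E⟩²)/(kT)² = (0.020353 − 0.0068985)/0.036481 = 0.369.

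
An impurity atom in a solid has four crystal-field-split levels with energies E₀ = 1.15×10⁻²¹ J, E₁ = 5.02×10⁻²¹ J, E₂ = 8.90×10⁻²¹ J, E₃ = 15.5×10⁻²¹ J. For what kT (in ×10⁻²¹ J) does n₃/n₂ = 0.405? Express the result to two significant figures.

7.3 ×10⁻²¹ J

n₃/n₂ = exp[−(E₃−E₂)/kT] = 0.405.
⇒ (E₃−E₂)/kT = ln(1/0.405) = ln(2.469) = 0.9038.
kT = 6.60 ×10⁻²¹ J / 0.9038 = 7.3 ×10⁻²¹ J.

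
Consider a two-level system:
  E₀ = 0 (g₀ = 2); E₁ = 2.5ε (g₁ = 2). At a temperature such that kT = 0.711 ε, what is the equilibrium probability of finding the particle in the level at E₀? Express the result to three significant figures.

0.971

Eᵢ/kT = 0, 3.5162.
Z = Σ gᵢe^(−Eᵢ/kT) = 2·e^(−0) + 2·e^(−3.5162) = 2.0000 + 0.059424 = 2.0594.
P₀ = g₀ e^(−E₀/kT) / Z = 2.0000/2.0594 = 0.971.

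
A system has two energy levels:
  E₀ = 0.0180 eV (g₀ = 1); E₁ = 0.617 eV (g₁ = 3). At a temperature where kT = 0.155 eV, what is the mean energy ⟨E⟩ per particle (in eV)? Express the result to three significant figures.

Eᵢ/kT = 0.11613, 3.9806.
Z = Σ gᵢe^(−Eᵢ/kT) = 1·e^(−0.11613) + 3·e^(−3.9806) = 0.89036 + 0.056023 = 0.94638.
⟨E⟩ = Σ Eᵢ gᵢe^(−Eᵢ/kT) / Z = (0.0180·0.89036 + 0.617·0.056023) / 0.94638 = 0.0535 eV.

0.0535 eV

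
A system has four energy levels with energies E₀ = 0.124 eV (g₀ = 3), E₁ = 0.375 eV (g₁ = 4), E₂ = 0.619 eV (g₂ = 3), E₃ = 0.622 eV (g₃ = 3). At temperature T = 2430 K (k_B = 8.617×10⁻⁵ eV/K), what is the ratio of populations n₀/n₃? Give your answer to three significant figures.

10.8

k_BT = 8.617×10⁻⁵ × 2430 K = 0.20939 eV.
n₀/n₃ = (g₀/g₃) exp[−(E₀−E₃)/kT] = (3/3) × exp(−(-0.498 eV)/(0.20939 eV)) = (3/3) × exp(2.3783) = 10.8.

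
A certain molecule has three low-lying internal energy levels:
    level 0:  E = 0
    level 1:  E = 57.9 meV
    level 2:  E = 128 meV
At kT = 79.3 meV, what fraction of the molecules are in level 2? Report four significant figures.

Eᵢ/kT = 0, 0.730139, 1.61412.
Z = Σ e^(−Eᵢ/kT) = e^(−0) + e^(−0.730139) + e^(−1.61412) = 1.00000 + 0.481842 + 0.199066 = 1.68091.
P₂ = e^(−E₂/kT) / Z = 0.199066/1.68091 = 0.1184.

0.1184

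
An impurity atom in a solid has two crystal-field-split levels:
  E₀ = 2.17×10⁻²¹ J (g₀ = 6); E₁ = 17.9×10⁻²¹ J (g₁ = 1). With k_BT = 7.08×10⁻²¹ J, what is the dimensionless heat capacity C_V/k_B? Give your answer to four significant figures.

Eᵢ/kT = 0.306497, 2.52825.
Z = Σ gᵢe^(−Eᵢ/kT) = 6·e^(−0.306497) + 1·e^(−2.52825) = 4.41612 + 0.0797985 = 4.49592.
⟨E⟩ = 2.44919, ⟨E²⟩ = 10.3123.
C_V/k_B = (⟨E²⟩ − ⟨E⟩²)/(kT)² = (10.3123 − 5.99853)/50.1264 = 0.08606.

0.08606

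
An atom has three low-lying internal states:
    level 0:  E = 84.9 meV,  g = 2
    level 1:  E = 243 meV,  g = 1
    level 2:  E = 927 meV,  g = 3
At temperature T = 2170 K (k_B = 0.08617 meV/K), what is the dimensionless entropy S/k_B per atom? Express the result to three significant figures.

k_BT = 0.08617 × 2170 K = 186.99 meV.
Eᵢ/kT = 0.45403, 1.2995, 4.9575.
Z = Σ gᵢe^(−Eᵢ/kT) = 2·e^(−0.45403) + 1·e^(−1.2995) + 3·e^(−4.9575) = 1.2701 + 0.27267 + 0.021091 = 1.5639.
⟨E⟩ = Σ EᵢPᵢ = 123.82 meV.
S/k_B = ln Z + ⟨E⟩/kT = ln(1.5639) + 123.82/186.99 = 0.44718 + 0.66217 = 1.11.

1.11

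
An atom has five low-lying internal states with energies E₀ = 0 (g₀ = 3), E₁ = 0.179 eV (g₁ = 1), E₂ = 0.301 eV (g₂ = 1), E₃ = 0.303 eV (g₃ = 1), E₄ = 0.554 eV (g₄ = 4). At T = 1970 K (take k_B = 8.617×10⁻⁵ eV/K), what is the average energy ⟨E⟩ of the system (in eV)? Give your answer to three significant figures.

0.0649 eV

k_BT = 8.617×10⁻⁵ × 1970 K = 0.16975 eV.
Eᵢ/kT = 0, 1.0545, 1.7732, 1.7850, 3.2636.
Z = Σ gᵢe^(−Eᵢ/kT) = 3·e^(−0) + 1·e^(−1.0545) + 1·e^(−1.7732) + 1·e^(−1.7850) + 4·e^(−3.2636) = 3.0000 + 0.34837 + 0.16979 + 0.16780 + 0.15300 = 3.8390.
⟨E⟩ = Σ Eᵢ gᵢe^(−Eᵢ/kT) / Z = (0·3.0000 + 0.179·0.34837 + 0.301·0.16979 + 0.303·0.16780 + 0.554·0.15300) / 3.8390 = 0.0649 eV.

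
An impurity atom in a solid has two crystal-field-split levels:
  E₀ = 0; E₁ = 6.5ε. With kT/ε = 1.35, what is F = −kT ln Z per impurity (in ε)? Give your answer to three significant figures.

Eᵢ/kT = 0, 4.8148.
Z = Σ e^(−Eᵢ/kT) = e^(−0) + e^(−4.8148) = 1.0000 + 0.0081088 = 1.0081.
F = −kT ln Z = −1.35 × ln(1.0081) = −1.35 × 0.0080674 = -0.0109 ε.

-0.0109 ε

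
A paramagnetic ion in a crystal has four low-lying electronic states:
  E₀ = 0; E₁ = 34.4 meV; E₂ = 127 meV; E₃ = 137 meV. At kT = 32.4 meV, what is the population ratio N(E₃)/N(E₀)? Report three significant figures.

0.0146

n₃/n₀ = exp[−(E₃−E₀)/kT] = exp(−(137 meV)/(32.4 meV)) = exp(-4.2284) = 0.0146.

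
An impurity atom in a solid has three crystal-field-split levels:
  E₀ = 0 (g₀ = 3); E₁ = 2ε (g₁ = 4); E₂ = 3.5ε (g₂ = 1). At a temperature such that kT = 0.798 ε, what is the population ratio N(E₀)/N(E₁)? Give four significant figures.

9.194

n₀/n₁ = (g₀/g₁) exp[−(E₀−E₁)/kT] = (3/4) × exp(−(-2ε)/(0.798ε)) = (3/4) × exp(2.50627) = 9.194.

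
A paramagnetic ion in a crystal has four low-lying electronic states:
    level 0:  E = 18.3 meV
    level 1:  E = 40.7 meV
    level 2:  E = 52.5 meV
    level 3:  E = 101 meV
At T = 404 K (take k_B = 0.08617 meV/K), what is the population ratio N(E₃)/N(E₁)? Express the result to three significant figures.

0.177

k_BT = 0.08617 × 404 K = 34.813 meV.
n₃/n₁ = exp[−(E₃−E₁)/kT] = exp(−(60.3 meV)/(34.813 meV)) = exp(-1.7321) = 0.177.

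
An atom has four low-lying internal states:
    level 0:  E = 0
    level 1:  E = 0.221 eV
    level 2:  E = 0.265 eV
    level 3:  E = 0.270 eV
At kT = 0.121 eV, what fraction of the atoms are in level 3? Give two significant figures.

0.078

Eᵢ/kT = 0, 1.826, 2.190, 2.231.
Z = Σ e^(−Eᵢ/kT) = e^(−0) + e^(−1.826) + e^(−2.190) + e^(−2.231) = 1.000 + 0.1611 + 0.1119 + 0.1074 = 1.380.
P₃ = e^(−E₃/kT) / Z = 0.1074/1.380 = 0.078.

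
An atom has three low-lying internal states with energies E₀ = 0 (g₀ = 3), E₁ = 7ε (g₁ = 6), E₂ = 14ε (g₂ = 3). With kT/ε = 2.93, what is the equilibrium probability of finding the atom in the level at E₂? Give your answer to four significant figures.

0.007058

Eᵢ/kT = 0, 2.38908, 4.77816.
Z = Σ gᵢe^(−Eᵢ/kT) = 3·e^(−0) + 6·e^(−2.38908) + 3·e^(−4.77816) = 3.00000 + 0.550284 + 0.0252344 = 3.57552.
P₂ = g₂ e^(−E₂/kT) / Z = 0.0252344/3.57552 = 0.007058.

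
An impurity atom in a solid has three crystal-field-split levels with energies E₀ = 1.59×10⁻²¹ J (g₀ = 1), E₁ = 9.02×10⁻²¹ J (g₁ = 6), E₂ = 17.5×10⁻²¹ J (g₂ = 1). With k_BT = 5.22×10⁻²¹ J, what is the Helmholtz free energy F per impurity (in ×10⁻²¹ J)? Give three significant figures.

-3.18 ×10⁻²¹ J

Eᵢ/kT = 0.30460, 1.7280, 3.3525.
Z = Σ gᵢe^(−Eᵢ/kT) = 1·e^(−0.30460) + 6·e^(−1.7280) + 1·e^(−3.3525) = 0.73742 + 1.0658 + 0.034997 = 1.8382.
F = −kT ln Z = −5.22 × ln(1.8382) = −5.22 × 0.60879 = -3.18 ×10⁻²¹ J.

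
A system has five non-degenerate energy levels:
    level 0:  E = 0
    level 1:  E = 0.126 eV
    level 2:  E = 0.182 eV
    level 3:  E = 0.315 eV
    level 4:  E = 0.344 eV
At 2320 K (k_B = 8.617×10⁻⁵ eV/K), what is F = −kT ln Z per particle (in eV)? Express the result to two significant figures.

-0.17 eV

k_BT = 8.617×10⁻⁵ × 2320 K = 0.1999 eV.
Eᵢ/kT = 0, 0.6303, 0.9105, 1.576, 1.721.
Z = Σ e^(−Eᵢ/kT) = e^(−0) + e^(−0.6303) + e^(−0.9105) + e^(−1.576) + e^(−1.721) = 1.000 + 0.5324 + 0.4023 + 0.2068 + 0.1789 = 2.320.
F = −kT ln Z = −0.1999 × ln(2.320) = −0.1999 × 0.8416 = -0.17 eV.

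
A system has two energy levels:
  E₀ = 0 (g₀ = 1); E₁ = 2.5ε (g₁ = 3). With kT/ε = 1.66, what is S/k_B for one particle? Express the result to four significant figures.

Eᵢ/kT = 0, 1.50602.
Z = Σ gᵢe^(−Eᵢ/kT) = 1·e^(−0) + 3·e^(−1.50602) = 1.00000 + 0.665373 = 1.66537.
⟨E⟩ = Σ EᵢPᵢ = 0.998837 ε.
S/k_B = ln Z + ⟨E⟩/kT = ln(1.66537) + 0.998837/1.66 = 0.510047 + 0.601709 = 1.112.

1.112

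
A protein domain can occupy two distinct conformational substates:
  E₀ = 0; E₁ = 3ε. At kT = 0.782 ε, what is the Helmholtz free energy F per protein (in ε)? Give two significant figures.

-0.017 ε

Eᵢ/kT = 0, 3.836.
Z = Σ e^(−Eᵢ/kT) = e^(−0) + e^(−3.836) = 1.000 + 0.02158 = 1.022.
F = −kT ln Z = −0.782 × ln(1.022) = −0.782 × 0.02176 = -0.017 ε.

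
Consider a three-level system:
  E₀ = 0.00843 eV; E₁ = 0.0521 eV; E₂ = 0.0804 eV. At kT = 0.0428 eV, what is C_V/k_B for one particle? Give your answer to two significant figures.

0.39

Eᵢ/kT = 0.1970, 1.217, 1.879.
Z = Σ e^(−Eᵢ/kT) = e^(−0.1970) + e^(−1.217) + e^(−1.879) = 0.8212 + 0.2961 + 0.1527 = 1.270.
⟨E⟩ = 0.02727 eV, ⟨E²⟩ = 0.001456 eV².
C_V/k_B = (⟨E²⟩ − ⟨E⟩²)/(kT)² = (0.001456 − 0.0007437)/0.001832 = 0.39.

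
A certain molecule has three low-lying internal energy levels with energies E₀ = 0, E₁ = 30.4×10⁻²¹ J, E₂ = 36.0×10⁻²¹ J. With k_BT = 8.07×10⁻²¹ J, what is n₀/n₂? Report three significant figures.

86.6

n₀/n₂ = exp[−(E₀−E₂)/kT] = exp(−(-36.0 ×10⁻²¹ J)/(8.07 ×10⁻²¹ J)) = exp(4.4610) = 86.6.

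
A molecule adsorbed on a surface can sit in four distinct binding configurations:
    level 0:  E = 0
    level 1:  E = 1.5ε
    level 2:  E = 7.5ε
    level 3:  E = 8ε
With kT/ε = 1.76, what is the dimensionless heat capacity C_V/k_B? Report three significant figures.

0.435

Eᵢ/kT = 0, 0.85227, 4.2614, 4.5455.
Z = Σ e^(−Eᵢ/kT) = e^(−0) + e^(−0.85227) + e^(−4.2614) + e^(−4.5455) = 1.0000 + 0.42645 + 0.014103 + 0.010615 = 1.4512.
⟨E⟩ = 0.57219 ε, ⟨E²⟩ = 1.6760 ε².
C_V/k_B = (⟨E²⟩ − ⟨E⟩²)/(kT)² = (1.6760 − 0.32740)/3.0976 = 0.435.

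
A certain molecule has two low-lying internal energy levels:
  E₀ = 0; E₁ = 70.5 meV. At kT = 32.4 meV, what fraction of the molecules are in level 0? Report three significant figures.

Eᵢ/kT = 0, 2.1759.
Z = Σ e^(−Eᵢ/kT) = e^(−0) + e^(−2.1759) = 1.0000 + 0.11351 = 1.1135.
P₀ = e^(−E₀/kT) / Z = 1.0000/1.1135 = 0.898.

0.898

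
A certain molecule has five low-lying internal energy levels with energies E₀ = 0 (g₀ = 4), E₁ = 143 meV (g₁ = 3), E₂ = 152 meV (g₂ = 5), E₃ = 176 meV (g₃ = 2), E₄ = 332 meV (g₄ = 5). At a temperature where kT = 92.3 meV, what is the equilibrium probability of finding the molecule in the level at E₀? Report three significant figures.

0.663

Eᵢ/kT = 0, 1.5493, 1.6468, 1.9068, 3.5970.
Z = Σ gᵢe^(−Eᵢ/kT) = 4·e^(−0) + 3·e^(−1.5493) + 5·e^(−1.6468) + 2·e^(−1.9068) + 5·e^(−3.5970) = 4.0000 + 0.63719 + 0.96333 + 0.29711 + 0.13703 = 6.0347.
P₀ = g₀ e^(−E₀/kT) / Z = 4.0000/6.0347 = 0.663.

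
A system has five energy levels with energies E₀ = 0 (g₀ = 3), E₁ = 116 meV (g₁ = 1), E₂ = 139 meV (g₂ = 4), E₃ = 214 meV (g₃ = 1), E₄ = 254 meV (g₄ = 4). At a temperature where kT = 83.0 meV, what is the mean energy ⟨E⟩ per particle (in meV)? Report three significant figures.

46.2 meV

Eᵢ/kT = 0, 1.3976, 1.6747, 2.5783, 3.0602.
Z = Σ gᵢe^(−Eᵢ/kT) = 3·e^(−0) + 1·e^(−1.3976) + 4·e^(−1.6747) + 1·e^(−2.5783) + 4·e^(−3.0602) = 3.0000 + 0.24719 + 0.74946 + 0.075903 + 0.18751 = 4.2601.
⟨E⟩ = Σ Eᵢ gᵢe^(−Eᵢ/kT) / Z = (0·3.0000 + 116·0.24719 + 139·0.74946 + 214·0.075903 + 254·0.18751) / 4.2601 = 46.2 meV.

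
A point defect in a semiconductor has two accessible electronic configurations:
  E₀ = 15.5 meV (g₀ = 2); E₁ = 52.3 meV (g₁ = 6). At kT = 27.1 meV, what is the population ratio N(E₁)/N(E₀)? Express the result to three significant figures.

0.772

n₁/n₀ = (g₁/g₀) exp[−(E₁−E₀)/kT] = (6/2) × exp(−(36.8 meV)/(27.1 meV)) = (6/2) × exp(-1.3579) = 0.772.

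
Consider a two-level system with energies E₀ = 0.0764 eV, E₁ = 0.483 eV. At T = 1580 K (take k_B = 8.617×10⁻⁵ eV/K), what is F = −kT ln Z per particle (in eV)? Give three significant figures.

0.0697 eV

k_BT = 8.617×10⁻⁵ × 1580 K = 0.13615 eV.
Eᵢ/kT = 0.56115, 3.5476.
Z = Σ e^(−Eᵢ/kT) = e^(−0.56115) + e^(−3.5476) = 0.57055 + 0.028794 = 0.59934.
F = −kT ln Z = −0.13615 × ln(0.59934) = −0.13615 × -0.51193 = 0.0697 eV.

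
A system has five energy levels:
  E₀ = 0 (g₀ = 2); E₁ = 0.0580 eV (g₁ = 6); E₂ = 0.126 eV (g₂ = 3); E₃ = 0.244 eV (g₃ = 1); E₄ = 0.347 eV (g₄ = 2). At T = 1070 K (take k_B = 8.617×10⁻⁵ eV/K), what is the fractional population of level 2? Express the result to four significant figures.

k_BT = 8.617×10⁻⁵ × 1070 K = 0.0922019 eV.
Eᵢ/kT = 0, 0.629054, 1.36657, 2.64637, 3.76348.
Z = Σ gᵢe^(−Eᵢ/kT) = 2·e^(−0) + 6·e^(−0.629054) + 3·e^(−1.36657) + 1·e^(−2.64637) + 2·e^(−3.76348) = 2.00000 + 3.19858 + 0.764940 + 0.0709081 + 0.0464057 = 6.08083.
P₂ = g₂ e^(−E₂/kT) / Z = 0.764940/6.08083 = 0.1258.

0.1258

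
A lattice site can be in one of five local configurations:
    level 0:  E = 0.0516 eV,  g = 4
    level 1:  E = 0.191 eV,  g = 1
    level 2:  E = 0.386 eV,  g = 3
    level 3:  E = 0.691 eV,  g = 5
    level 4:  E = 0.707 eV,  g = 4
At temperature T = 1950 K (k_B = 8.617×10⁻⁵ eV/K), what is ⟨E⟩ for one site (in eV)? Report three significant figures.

k_BT = 8.617×10⁻⁵ × 1950 K = 0.16803 eV.
Eᵢ/kT = 0.30709, 1.1367, 2.2972, 4.1124, 4.2076.
Z = Σ gᵢe^(−Eᵢ/kT) = 4·e^(−0.30709) + 1·e^(−1.1367) + 3·e^(−2.2972) + 5·e^(−4.1124) + 4·e^(−4.2076) = 2.9423 + 0.32088 + 0.30162 + 0.081842 + 0.059528 = 3.7062.
⟨E⟩ = Σ Eᵢ gᵢe^(−Eᵢ/kT) / Z = (0.0516·2.9423 + 0.191·0.32088 + 0.386·0.30162 + 0.691·0.081842 + 0.707·0.059528) / 3.7062 = 0.116 eV.

0.116 eV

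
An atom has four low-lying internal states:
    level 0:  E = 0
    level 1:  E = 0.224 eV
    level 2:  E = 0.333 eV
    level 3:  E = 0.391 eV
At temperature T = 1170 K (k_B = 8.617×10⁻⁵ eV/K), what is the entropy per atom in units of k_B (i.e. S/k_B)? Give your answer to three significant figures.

k_BT = 8.617×10⁻⁵ × 1170 K = 0.10082 eV.
Eᵢ/kT = 0, 2.2218, 3.3029, 3.8782.
Z = Σ e^(−Eᵢ/kT) = e^(−0) + e^(−2.2218) + e^(−3.3029) + e^(−3.8782) = 1.0000 + 0.10841 + 0.036776 + 0.020688 = 1.1659.
⟨E⟩ = Σ EᵢPᵢ = 0.038270 eV.
S/k_B = ln Z + ⟨E⟩/kT = ln(1.1659) + 0.038270/0.10082 = 0.15349 + 0.37959 = 0.533.

0.533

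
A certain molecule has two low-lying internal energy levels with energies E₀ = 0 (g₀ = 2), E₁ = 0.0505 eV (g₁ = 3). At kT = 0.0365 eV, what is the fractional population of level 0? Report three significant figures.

0.727

Eᵢ/kT = 0, 1.3836.
Z = Σ gᵢe^(−Eᵢ/kT) = 2·e^(−0) + 3·e^(−1.3836) = 2.0000 + 0.75202 = 2.7520.
P₀ = g₀ e^(−E₀/kT) / Z = 2.0000/2.7520 = 0.727.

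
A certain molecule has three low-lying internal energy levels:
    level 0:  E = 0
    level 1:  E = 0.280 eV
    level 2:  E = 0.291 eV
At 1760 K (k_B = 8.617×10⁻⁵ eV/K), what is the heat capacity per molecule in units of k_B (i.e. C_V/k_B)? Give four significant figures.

0.6337

k_BT = 8.617×10⁻⁵ × 1760 K = 0.151659 eV.
Eᵢ/kT = 0, 1.84625, 1.91878.
Z = Σ e^(−Eᵢ/kT) = e^(−0) + e^(−1.84625) + e^(−1.91878) = 1.00000 + 0.157828 + 0.146786 = 1.30461.
⟨E⟩ = 0.0666150 eV, ⟨E²⟩ = 0.0190123 eV².
C_V/k_B = (⟨E²⟩ − ⟨E⟩²)/(kT)² = (0.0190123 − 0.00443756)/0.0230005 = 0.6337.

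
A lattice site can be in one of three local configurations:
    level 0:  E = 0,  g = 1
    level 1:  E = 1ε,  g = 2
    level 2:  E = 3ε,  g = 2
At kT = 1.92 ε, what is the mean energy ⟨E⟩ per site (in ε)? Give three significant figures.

0.938 ε

Eᵢ/kT = 0, 0.52083, 1.5625.
Z = Σ gᵢe^(−Eᵢ/kT) = 1·e^(−0) + 2·e^(−0.52083) + 2·e^(−1.5625) = 1.0000 + 1.1881 + 0.41922 = 2.6073.
⟨E⟩ = Σ Eᵢ gᵢe^(−Eᵢ/kT) / Z = (0·1.0000 + 1·1.1881 + 3·0.41922) / 2.6073 = 0.938 ε.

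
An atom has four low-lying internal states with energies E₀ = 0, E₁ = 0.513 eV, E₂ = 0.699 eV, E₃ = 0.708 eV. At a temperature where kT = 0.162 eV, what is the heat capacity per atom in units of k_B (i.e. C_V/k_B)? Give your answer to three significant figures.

Eᵢ/kT = 0, 3.1667, 4.3148, 4.3704.
Z = Σ e^(−Eᵢ/kT) = e^(−0) + e^(−3.1667) + e^(−4.3148) + e^(−4.3704) = 1.0000 + 0.042142 + 0.013369 + 0.012646 = 1.0682.
⟨E⟩ = 0.037369 eV, ⟨E²⟩ = 0.022432 eV².
C_V/k_B = (⟨E²⟩ − ⟨E⟩²)/(kT)² = (0.022432 − 0.0013964)/0.026244 = 0.802.

0.802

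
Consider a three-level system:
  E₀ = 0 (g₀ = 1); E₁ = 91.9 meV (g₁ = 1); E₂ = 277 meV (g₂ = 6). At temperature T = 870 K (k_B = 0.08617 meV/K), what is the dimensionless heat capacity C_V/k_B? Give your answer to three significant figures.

1.32

k_BT = 0.08617 × 870 K = 74.968 meV.
Eᵢ/kT = 0, 1.2259, 3.6949.
Z = Σ gᵢe^(−Eᵢ/kT) = 1·e^(−0) + 1·e^(−1.2259) + 6·e^(−3.6949) = 1.0000 + 0.29349 + 0.14910 = 1.4426.
⟨E⟩ = 47.326 meV, ⟨E²⟩ = 9648.5 meV².
C_V/k_B = (⟨E²⟩ − ⟨E⟩²)/(kT)² = (9648.5 − 2239.8)/5620.2 = 1.32.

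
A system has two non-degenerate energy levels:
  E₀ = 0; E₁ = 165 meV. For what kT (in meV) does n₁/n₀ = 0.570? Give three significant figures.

n₁/n₀ = exp[−(E₁−E₀)/kT] = 0.570.
⇒ (E₁−E₀)/kT = ln(1/0.570) = ln(1.7544) = 0.56213.
kT = 165 meV / 0.56213 = 294 meV.

294 meV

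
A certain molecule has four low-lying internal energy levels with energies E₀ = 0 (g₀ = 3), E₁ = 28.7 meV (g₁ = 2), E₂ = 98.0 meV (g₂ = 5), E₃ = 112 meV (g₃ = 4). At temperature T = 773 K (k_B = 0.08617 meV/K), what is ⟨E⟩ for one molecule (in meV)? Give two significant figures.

k_BT = 0.08617 × 773 K = 66.61 meV.
Eᵢ/kT = 0, 0.4309, 1.471, 1.681.
Z = Σ gᵢe^(−Eᵢ/kT) = 3·e^(−0) + 2·e^(−0.4309) + 5·e^(−1.471) + 4·e^(−1.681) = 3.000 + 1.300 + 1.148 + 0.7448 = 6.193.
⟨E⟩ = Σ Eᵢ gᵢe^(−Eᵢ/kT) / Z = (0·3.000 + 28.7·1.300 + 98.0·1.148 + 112·0.7448) / 6.193 = 38 meV.

38 meV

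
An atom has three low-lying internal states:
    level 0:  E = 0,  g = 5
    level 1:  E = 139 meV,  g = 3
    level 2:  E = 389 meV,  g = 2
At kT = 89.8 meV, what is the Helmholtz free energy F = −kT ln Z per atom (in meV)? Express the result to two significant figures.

-160 meV

Eᵢ/kT = 0, 1.548, 4.332.
Z = Σ gᵢe^(−Eᵢ/kT) = 5·e^(−0) + 3·e^(−1.548) + 2·e^(−4.332) = 5.000 + 0.6380 + 0.02628 = 5.664.
F = −kT ln Z = −89.8 × ln(5.664) = −89.8 × 1.734 = -160 meV.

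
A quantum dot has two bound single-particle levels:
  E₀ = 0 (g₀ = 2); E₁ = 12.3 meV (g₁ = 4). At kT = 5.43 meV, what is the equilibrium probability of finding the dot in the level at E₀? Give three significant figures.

0.828

Eᵢ/kT = 0, 2.2652.
Z = Σ gᵢe^(−Eᵢ/kT) = 2·e^(−0) + 4·e^(−2.2652) = 2.0000 + 0.41524 = 2.4152.
P₀ = g₀ e^(−E₀/kT) / Z = 2.0000/2.4152 = 0.828.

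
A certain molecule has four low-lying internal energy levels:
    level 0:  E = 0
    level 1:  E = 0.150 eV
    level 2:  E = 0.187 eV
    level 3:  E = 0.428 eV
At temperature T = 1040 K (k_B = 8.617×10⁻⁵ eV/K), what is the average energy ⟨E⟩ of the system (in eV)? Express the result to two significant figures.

0.042 eV

k_BT = 8.617×10⁻⁵ × 1040 K = 0.08962 eV.
Eᵢ/kT = 0, 1.674, 2.087, 4.776.
Z = Σ e^(−Eᵢ/kT) = e^(−0) + e^(−1.674) + e^(−2.087) + e^(−4.776) = 1.000 + 0.1875 + 0.1241 + 0.008430 = 1.320.
⟨E⟩ = Σ Eᵢ e^(−Eᵢ/kT) / Z = (0·1.000 + 0.150·0.1875 + 0.187·0.1241 + 0.428·0.008430) / 1.320 = 0.042 eV.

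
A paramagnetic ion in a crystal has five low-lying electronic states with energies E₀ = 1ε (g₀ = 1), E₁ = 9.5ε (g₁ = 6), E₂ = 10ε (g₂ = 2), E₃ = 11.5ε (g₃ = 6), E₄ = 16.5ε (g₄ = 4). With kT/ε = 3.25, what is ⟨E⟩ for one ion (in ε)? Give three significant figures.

Eᵢ/kT = 0.30769, 2.9231, 3.0769, 3.5385, 5.0769.
Z = Σ gᵢe^(−Eᵢ/kT) = 1·e^(−0.30769) + 6·e^(−2.9231) + 2·e^(−3.0769) + 6·e^(−3.5385) + 4·e^(−5.0769) = 0.73514 + 0.32260 + 0.092204 + 0.17434 + 0.024957 = 1.3492.
⟨E⟩ = Σ Eᵢ gᵢe^(−Eᵢ/kT) / Z = (1·0.73514 + 9.5·0.32260 + 10·0.092204 + 11.5·0.17434 + 16.5·0.024957) / 1.3492 = 5.29 ε.

5.29 ε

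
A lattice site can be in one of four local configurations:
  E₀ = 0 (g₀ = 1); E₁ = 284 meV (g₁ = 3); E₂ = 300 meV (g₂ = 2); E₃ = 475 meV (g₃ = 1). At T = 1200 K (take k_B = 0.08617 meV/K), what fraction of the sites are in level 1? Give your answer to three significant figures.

k_BT = 0.08617 × 1200 K = 103.40 meV.
Eᵢ/kT = 0, 2.7466, 2.9014, 4.5938.
Z = Σ gᵢe^(−Eᵢ/kT) = 1·e^(−0) + 3·e^(−2.7466) + 2·e^(−2.9014) + 1·e^(−4.5938) = 1.0000 + 0.19244 + 0.10989 + 0.010114 = 1.3124.
P₁ = g₁ e^(−E₁/kT) / Z = 0.19244/1.3124 = 0.147.

0.147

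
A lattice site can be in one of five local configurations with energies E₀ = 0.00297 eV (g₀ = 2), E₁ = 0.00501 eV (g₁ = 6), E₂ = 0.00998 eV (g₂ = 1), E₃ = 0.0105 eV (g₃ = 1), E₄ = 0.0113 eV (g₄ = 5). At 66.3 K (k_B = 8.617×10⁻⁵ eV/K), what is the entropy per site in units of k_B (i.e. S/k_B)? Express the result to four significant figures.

2.563

k_BT = 8.617×10⁻⁵ × 66.3 K = 0.00571307 eV.
Eᵢ/kT = 0.519861, 0.876937, 1.74687, 1.83789, 1.97792.
Z = Σ gᵢe^(−Eᵢ/kT) = 2·e^(−0.519861) + 6·e^(−0.876937) + 1·e^(−1.74687) + 1·e^(−1.83789) + 5·e^(−1.97792) = 1.18921 + 2.49633 + 0.174319 + 0.159153 + 0.691784 = 4.71080.
⟨E⟩ = Σ EᵢPᵢ = 0.00578809 eV.
S/k_B = ln Z + ⟨E⟩/kT = ln(4.71080) + 0.00578809/0.00571307 = 1.54986 + 1.01313 = 2.563.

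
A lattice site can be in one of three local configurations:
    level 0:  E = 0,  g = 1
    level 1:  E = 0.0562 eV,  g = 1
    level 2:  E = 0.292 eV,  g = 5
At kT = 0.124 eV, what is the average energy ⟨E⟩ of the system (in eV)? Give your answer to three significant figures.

0.0826 eV

Eᵢ/kT = 0, 0.45323, 2.3548.
Z = Σ gᵢe^(−Eᵢ/kT) = 1·e^(−0) + 1·e^(−0.45323) + 5·e^(−2.3548) = 1.0000 + 0.63557 + 0.47456 = 2.1101.
⟨E⟩ = Σ Eᵢ gᵢe^(−Eᵢ/kT) / Z = (0·1.0000 + 0.0562·0.63557 + 0.292·0.47456) / 2.1101 = 0.0826 eV.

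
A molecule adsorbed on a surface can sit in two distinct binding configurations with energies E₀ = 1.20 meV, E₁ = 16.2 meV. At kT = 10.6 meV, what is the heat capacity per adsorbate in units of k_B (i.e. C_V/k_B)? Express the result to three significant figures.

Eᵢ/kT = 0.11321, 1.5283.
Z = Σ e^(−Eᵢ/kT) = e^(−0.11321) + e^(−1.5283) = 0.89296 + 0.21690 = 1.1099.
⟨E⟩ = 4.1313 meV, ⟨E²⟩ = 52.445 meV².
C_V/k_B = (⟨E²⟩ − ⟨E⟩²)/(kT)² = (52.445 − 17.068)/112.36 = 0.315.

0.315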